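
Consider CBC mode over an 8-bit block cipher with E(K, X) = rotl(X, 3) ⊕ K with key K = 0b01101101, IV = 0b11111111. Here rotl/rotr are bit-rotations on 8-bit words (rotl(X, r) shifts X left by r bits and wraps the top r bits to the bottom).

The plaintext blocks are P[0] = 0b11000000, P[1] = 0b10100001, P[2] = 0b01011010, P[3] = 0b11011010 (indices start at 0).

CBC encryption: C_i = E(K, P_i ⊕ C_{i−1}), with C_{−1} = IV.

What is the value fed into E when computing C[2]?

C[0]: P[0] ⊕ 0b11111111 = 0b00111111; E(K, 0b00111111) = 0b10010100.
C[1]: P[1] ⊕ 0b10010100 = 0b00110101; E(K, 0b00110101) = 0b11000100.
C[2]: P[2] ⊕ 0b11000100 = 0b10011110; E(K, 0b10011110) = 0b10011001.
So the input to E for block [2] is 0b10011110.

0b10011110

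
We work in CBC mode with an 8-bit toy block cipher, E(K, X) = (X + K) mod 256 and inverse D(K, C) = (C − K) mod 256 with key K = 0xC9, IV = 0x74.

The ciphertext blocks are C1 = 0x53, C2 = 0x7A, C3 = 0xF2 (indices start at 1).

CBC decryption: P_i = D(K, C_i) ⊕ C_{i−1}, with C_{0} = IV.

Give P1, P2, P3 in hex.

P1 = 0xFE, P2 = 0xE2, P3 = 0x53

P1: D(K, 0x53) = 0x8A; 0x8A ⊕ 0x74 = 0xFE.
P2: D(K, 0x7A) = 0xB1; 0xB1 ⊕ 0x53 = 0xE2.
P3: D(K, 0xF2) = 0x29; 0x29 ⊕ 0x7A = 0x53.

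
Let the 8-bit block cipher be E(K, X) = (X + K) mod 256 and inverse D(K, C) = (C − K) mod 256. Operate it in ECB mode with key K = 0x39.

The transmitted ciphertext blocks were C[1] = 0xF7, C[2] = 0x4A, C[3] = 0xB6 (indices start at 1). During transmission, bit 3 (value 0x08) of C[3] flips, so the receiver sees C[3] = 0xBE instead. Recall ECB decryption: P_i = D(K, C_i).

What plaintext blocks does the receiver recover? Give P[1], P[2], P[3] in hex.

Only C[3] changed, to 0xBE. In ECB, a change in C_i affects only P_i. Decrypting the received ciphertext:
P[1]: D(K, 0xF7) = 0xBE.
P[2]: D(K, 0x4A) = 0x11.
P[3]: D(K, 0xBE) = 0x85.
Blocks that differ from the original plaintext: P[3].

P[1] = 0xBE, P[2] = 0x11, P[3] = 0x85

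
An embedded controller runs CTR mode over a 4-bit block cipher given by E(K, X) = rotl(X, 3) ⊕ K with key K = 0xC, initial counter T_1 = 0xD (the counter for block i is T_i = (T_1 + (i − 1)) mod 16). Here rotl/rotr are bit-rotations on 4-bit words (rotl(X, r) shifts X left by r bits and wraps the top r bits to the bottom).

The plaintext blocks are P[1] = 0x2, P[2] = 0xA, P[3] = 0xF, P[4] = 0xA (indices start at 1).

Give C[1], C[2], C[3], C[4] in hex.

CTR encryption: S_i = E(K, T_i) where T_i is the counter for block i; C_i = P_i ⊕ S_i.
C[1]: T = 0xD, S = E(K, T) = 0x2; 0x2 ⊕ 0x2 = 0x0.
C[2]: T = 0xE, S = E(K, T) = 0xB; 0xA ⊕ 0xB = 0x1.
C[3]: T = 0xF, S = E(K, T) = 0x3; 0xF ⊕ 0x3 = 0xC.
C[4]: T = 0x0, S = E(K, T) = 0xC; 0xA ⊕ 0xC = 0x6.

C[1] = 0x0, C[2] = 0x1, C[3] = 0xC, C[4] = 0x6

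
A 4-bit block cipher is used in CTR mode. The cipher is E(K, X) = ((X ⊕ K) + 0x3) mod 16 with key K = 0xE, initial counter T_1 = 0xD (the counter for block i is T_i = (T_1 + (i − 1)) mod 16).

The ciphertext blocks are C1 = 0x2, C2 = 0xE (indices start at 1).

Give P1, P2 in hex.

P1 = 0x4, P2 = 0xD

CTR decryption: S_i = E(K, T_i) where T_i is the counter for block i; P_i = C_i ⊕ S_i.
P1: T = 0xD, S = E(K, T) = 0x6; 0x2 ⊕ 0x6 = 0x4.
P2: T = 0xE, S = E(K, T) = 0x3; 0xE ⊕ 0x3 = 0xD.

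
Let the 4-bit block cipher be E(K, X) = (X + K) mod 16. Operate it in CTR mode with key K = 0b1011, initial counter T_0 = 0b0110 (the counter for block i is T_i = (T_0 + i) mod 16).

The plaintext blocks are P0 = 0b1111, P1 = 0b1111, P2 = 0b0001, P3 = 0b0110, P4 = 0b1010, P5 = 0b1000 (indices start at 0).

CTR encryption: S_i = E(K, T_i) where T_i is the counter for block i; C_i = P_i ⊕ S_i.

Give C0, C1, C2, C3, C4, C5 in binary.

C0 = 0b1110, C1 = 0b1101, C2 = 0b0010, C3 = 0b0010, C4 = 0b1111, C5 = 0b1110

C0: T = 0b0110, S = E(K, T) = 0b0001; 0b1111 ⊕ 0b0001 = 0b1110.
C1: T = 0b0111, S = E(K, T) = 0b0010; 0b1111 ⊕ 0b0010 = 0b1101.
C2: T = 0b1000, S = E(K, T) = 0b0011; 0b0001 ⊕ 0b0011 = 0b0010.
C3: T = 0b1001, S = E(K, T) = 0b0100; 0b0110 ⊕ 0b0100 = 0b0010.
C4: T = 0b1010, S = E(K, T) = 0b0101; 0b1010 ⊕ 0b0101 = 0b1111.
C5: T = 0b1011, S = E(K, T) = 0b0110; 0b1000 ⊕ 0b0110 = 0b1110.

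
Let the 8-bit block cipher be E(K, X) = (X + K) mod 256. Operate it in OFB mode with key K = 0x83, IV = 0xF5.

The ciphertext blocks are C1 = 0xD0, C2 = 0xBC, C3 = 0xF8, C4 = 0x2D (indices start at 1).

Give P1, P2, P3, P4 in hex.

P1 = 0xA8, P2 = 0x47, P3 = 0x86, P4 = 0x2C

OFB decryption: S_i = E(K, S_{i−1}) with S_{0} = IV; P_i = C_i ⊕ S_i.
P1: S = E(K, 0xF5) = 0x78; 0xD0 ⊕ 0x78 = 0xA8.
P2: S = E(K, 0x78) = 0xFB; 0xBC ⊕ 0xFB = 0x47.
P3: S = E(K, 0xFB) = 0x7E; 0xF8 ⊕ 0x7E = 0x86.
P4: S = E(K, 0x7E) = 0x01; 0x2D ⊕ 0x01 = 0x2C.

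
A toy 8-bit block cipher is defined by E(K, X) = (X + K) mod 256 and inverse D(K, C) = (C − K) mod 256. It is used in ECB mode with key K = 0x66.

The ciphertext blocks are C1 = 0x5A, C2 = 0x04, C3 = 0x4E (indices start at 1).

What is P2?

ECB decryption: P_i = D(K, C_i).
P2: D(K, 0x04) = 0x9E.

P2 = 0x9E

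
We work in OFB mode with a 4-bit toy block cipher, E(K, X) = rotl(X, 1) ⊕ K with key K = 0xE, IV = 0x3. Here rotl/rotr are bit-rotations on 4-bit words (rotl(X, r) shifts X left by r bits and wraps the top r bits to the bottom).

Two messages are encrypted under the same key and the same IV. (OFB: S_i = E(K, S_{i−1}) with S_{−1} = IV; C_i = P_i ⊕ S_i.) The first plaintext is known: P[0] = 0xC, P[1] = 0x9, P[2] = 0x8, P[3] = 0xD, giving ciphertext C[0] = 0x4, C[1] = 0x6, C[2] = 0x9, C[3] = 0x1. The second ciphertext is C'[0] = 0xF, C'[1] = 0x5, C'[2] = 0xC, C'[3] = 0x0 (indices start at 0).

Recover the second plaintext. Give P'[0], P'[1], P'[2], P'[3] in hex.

P'[0] = 0x7, P'[1] = 0xA, P'[2] = 0xD, P'[3] = 0xC

In OFB with a reused IV, both messages share the same keystream S_i, so C_i ⊕ C'_i = P_i ⊕ P'_i and thus P'_i = P_i ⊕ C_i ⊕ C'_i.
P'[0]: 0xC ⊕ 0x4 ⊕ 0xF = 0x7.
P'[1]: 0x9 ⊕ 0x6 ⊕ 0x5 = 0xA.
P'[2]: 0x8 ⊕ 0x9 ⊕ 0xC = 0xD.
P'[3]: 0xD ⊕ 0x1 ⊕ 0x0 = 0xC.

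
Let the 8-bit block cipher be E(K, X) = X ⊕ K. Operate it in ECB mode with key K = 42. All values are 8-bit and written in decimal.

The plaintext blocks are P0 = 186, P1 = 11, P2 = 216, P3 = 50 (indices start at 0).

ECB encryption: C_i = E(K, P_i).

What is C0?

C0: E(K, 186) = 144.

C0 = 144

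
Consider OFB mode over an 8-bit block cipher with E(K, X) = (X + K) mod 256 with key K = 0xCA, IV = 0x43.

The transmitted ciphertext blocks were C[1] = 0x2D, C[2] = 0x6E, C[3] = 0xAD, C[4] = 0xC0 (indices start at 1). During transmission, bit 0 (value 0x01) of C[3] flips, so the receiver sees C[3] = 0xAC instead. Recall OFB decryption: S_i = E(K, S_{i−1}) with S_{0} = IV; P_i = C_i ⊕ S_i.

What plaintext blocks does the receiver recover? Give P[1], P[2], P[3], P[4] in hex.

P[1] = 0x20, P[2] = 0xB9, P[3] = 0x0D, P[4] = 0xAB

Only C[3] changed, to 0xAC. In OFB, a change in C_i flips the same bit in P_i only; the keystream is unaffected. Decrypting the received ciphertext:
P[1]: S = E(K, 0x43) = 0x0D; 0x2D ⊕ 0x0D = 0x20.
P[2]: S = E(K, 0x0D) = 0xD7; 0x6E ⊕ 0xD7 = 0xB9.
P[3]: S = E(K, 0xD7) = 0xA1; 0xAC ⊕ 0xA1 = 0x0D.
P[4]: S = E(K, 0xA1) = 0x6B; 0xC0 ⊕ 0x6B = 0xAB.
Blocks that differ from the original plaintext: P[3].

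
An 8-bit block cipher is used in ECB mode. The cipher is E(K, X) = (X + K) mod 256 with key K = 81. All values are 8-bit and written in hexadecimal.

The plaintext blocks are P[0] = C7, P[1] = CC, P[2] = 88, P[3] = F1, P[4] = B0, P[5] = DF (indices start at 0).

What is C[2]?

C[2] = 09

ECB encryption: C_i = E(K, P_i).
C[2]: E(K, 88) = 09.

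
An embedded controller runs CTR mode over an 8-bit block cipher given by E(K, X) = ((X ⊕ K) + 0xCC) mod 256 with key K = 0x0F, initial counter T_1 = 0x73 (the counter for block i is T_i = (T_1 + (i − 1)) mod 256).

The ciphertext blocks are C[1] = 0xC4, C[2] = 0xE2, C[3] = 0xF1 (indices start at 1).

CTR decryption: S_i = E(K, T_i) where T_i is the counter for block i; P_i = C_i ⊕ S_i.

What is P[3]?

P[3]: T = 0x75, S = E(K, T) = 0x46; 0xF1 ⊕ 0x46 = 0xB7.

P[3] = 0xB7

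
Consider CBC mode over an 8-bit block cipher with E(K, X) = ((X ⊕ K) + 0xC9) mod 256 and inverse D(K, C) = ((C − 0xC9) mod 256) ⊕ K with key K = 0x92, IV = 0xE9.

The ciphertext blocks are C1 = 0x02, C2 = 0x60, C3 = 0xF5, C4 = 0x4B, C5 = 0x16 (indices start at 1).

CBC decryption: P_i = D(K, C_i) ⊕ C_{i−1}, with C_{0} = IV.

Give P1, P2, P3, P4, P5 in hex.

P1: D(K, 0x02) = 0xAB; 0xAB ⊕ 0xE9 = 0x42.
P2: D(K, 0x60) = 0x05; 0x05 ⊕ 0x02 = 0x07.
P3: D(K, 0xF5) = 0xBE; 0xBE ⊕ 0x60 = 0xDE.
P4: D(K, 0x4B) = 0x10; 0x10 ⊕ 0xF5 = 0xE5.
P5: D(K, 0x16) = 0xDF; 0xDF ⊕ 0x4B = 0x94.

P1 = 0x42, P2 = 0x07, P3 = 0xDE, P4 = 0xE5, P5 = 0x94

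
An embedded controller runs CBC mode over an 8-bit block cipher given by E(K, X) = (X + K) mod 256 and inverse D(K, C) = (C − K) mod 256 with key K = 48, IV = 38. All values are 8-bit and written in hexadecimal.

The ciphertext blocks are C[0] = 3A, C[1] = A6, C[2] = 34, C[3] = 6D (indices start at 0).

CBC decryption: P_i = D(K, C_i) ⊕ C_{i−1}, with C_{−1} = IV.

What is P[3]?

P[3] = 11

P[3]: D(K, 6D) = 25; 25 ⊕ 34 = 11.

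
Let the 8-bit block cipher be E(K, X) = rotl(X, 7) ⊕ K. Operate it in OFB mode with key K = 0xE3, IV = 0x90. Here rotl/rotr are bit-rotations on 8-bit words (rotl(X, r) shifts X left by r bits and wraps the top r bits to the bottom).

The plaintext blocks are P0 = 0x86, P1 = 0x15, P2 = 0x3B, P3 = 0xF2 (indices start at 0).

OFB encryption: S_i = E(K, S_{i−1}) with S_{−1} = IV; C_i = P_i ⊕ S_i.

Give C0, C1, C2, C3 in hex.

C0: S = E(K, 0x90) = 0xAB; 0x86 ⊕ 0xAB = 0x2D.
C1: S = E(K, 0xAB) = 0x36; 0x15 ⊕ 0x36 = 0x23.
C2: S = E(K, 0x36) = 0xF8; 0x3B ⊕ 0xF8 = 0xC3.
C3: S = E(K, 0xF8) = 0x9F; 0xF2 ⊕ 0x9F = 0x6D.

C0 = 0x2D, C1 = 0x23, C2 = 0xC3, C3 = 0x6D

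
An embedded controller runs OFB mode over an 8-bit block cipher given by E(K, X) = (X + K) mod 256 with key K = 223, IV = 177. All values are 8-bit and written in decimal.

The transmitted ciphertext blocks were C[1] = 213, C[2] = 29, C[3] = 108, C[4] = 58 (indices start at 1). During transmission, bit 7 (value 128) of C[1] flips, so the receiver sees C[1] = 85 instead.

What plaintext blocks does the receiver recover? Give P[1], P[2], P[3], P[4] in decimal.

P[1] = 197, P[2] = 114, P[3] = 34, P[4] = 23

OFB decryption: S_i = E(K, S_{i−1}) with S_{0} = IV; P_i = C_i ⊕ S_i.
Only C[1] changed, to 85. In OFB, a change in C_i flips the same bit in P_i only; the keystream is unaffected. Decrypting the received ciphertext:
P[1]: S = E(K, 177) = 144; 85 ⊕ 144 = 197.
P[2]: S = E(K, 144) = 111; 29 ⊕ 111 = 114.
P[3]: S = E(K, 111) = 78; 108 ⊕ 78 = 34.
P[4]: S = E(K, 78) = 45; 58 ⊕ 45 = 23.
Blocks that differ from the original plaintext: P[1].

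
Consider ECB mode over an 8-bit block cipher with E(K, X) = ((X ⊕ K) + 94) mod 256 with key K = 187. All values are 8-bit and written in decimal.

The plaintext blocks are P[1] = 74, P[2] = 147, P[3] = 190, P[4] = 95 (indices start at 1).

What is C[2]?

ECB encryption: C_i = E(K, P_i).
C[2]: E(K, 147) = 134.

C[2] = 134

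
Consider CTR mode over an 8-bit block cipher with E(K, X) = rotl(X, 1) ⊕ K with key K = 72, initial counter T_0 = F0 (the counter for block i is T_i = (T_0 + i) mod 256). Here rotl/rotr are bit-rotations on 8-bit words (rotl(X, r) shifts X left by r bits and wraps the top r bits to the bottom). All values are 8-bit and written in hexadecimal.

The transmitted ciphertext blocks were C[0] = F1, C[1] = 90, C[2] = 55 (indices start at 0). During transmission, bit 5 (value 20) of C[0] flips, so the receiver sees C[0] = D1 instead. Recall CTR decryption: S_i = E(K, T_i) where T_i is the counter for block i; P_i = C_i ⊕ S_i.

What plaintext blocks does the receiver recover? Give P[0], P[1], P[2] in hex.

Only C[0] changed, to D1. In CTR, a change in C_i flips the same bit in P_i only; the keystream is unaffected. Decrypting the received ciphertext:
P[0]: T = F0, S = E(K, T) = 93; D1 ⊕ 93 = 42.
P[1]: T = F1, S = E(K, T) = 91; 90 ⊕ 91 = 01.
P[2]: T = F2, S = E(K, T) = 97; 55 ⊕ 97 = C2.
Blocks that differ from the original plaintext: P[0].

P[0] = 42, P[1] = 01, P[2] = C2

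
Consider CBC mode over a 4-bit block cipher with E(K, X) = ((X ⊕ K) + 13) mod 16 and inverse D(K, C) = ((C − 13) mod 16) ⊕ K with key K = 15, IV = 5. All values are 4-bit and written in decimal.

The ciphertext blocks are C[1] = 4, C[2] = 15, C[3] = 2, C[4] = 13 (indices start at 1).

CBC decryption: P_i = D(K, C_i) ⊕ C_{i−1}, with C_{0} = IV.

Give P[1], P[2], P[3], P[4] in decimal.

P[1] = 13, P[2] = 9, P[3] = 5, P[4] = 13

P[1]: D(K, 4) = 8; 8 ⊕ 5 = 13.
P[2]: D(K, 15) = 13; 13 ⊕ 4 = 9.
P[3]: D(K, 2) = 10; 10 ⊕ 15 = 5.
P[4]: D(K, 13) = 15; 15 ⊕ 2 = 13.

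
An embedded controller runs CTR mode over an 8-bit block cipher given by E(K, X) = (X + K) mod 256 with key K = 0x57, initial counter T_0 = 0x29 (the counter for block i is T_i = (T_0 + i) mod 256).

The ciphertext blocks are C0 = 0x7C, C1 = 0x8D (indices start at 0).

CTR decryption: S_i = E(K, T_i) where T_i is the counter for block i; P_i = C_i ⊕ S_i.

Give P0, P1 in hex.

P0 = 0xFC, P1 = 0x0C

P0: T = 0x29, S = E(K, T) = 0x80; 0x7C ⊕ 0x80 = 0xFC.
P1: T = 0x2A, S = E(K, T) = 0x81; 0x8D ⊕ 0x81 = 0x0C.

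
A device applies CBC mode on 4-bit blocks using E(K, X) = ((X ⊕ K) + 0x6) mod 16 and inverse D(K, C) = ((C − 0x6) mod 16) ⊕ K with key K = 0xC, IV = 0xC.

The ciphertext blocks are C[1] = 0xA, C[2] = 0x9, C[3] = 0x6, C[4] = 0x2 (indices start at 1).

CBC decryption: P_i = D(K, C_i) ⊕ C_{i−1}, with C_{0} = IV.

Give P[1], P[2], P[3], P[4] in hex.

P[1] = 0x4, P[2] = 0x5, P[3] = 0x5, P[4] = 0x6

P[1]: D(K, 0xA) = 0x8; 0x8 ⊕ 0xC = 0x4.
P[2]: D(K, 0x9) = 0xF; 0xF ⊕ 0xA = 0x5.
P[3]: D(K, 0x6) = 0xC; 0xC ⊕ 0x9 = 0x5.
P[4]: D(K, 0x2) = 0x0; 0x0 ⊕ 0x6 = 0x6.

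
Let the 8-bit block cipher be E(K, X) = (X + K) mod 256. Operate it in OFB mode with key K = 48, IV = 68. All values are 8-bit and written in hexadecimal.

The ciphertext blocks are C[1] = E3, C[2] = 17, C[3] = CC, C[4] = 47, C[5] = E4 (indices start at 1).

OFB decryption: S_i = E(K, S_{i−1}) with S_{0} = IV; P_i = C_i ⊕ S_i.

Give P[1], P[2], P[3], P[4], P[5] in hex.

P[1] = 53, P[2] = EF, P[3] = 8C, P[4] = CF, P[5] = 34

P[1]: S = E(K, 68) = B0; E3 ⊕ B0 = 53.
P[2]: S = E(K, B0) = F8; 17 ⊕ F8 = EF.
P[3]: S = E(K, F8) = 40; CC ⊕ 40 = 8C.
P[4]: S = E(K, 40) = 88; 47 ⊕ 88 = CF.
P[5]: S = E(K, 88) = D0; E4 ⊕ D0 = 34.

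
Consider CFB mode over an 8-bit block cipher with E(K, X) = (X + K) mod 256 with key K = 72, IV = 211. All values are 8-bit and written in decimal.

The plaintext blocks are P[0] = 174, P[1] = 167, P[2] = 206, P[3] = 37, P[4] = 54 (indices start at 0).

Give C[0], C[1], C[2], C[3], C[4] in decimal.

C[0] = 181, C[1] = 90, C[2] = 108, C[3] = 145, C[4] = 239

CFB encryption: C_i = P_i ⊕ E(K, C_{i−1}), with C_{−1} = IV.
C[0]: E(K, 211) = 27; 174 ⊕ 27 = 181.
C[1]: E(K, 181) = 253; 167 ⊕ 253 = 90.
C[2]: E(K, 90) = 162; 206 ⊕ 162 = 108.
C[3]: E(K, 108) = 180; 37 ⊕ 180 = 145.
C[4]: E(K, 145) = 217; 54 ⊕ 217 = 239.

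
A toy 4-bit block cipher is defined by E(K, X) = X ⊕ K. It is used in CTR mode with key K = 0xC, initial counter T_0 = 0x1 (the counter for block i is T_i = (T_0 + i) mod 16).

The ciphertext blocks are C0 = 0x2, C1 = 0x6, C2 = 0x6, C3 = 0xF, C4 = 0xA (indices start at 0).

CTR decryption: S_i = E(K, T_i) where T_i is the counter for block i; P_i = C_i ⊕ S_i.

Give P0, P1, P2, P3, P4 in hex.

P0 = 0xF, P1 = 0x8, P2 = 0x9, P3 = 0x7, P4 = 0x3

P0: T = 0x1, S = E(K, T) = 0xD; 0x2 ⊕ 0xD = 0xF.
P1: T = 0x2, S = E(K, T) = 0xE; 0x6 ⊕ 0xE = 0x8.
P2: T = 0x3, S = E(K, T) = 0xF; 0x6 ⊕ 0xF = 0x9.
P3: T = 0x4, S = E(K, T) = 0x8; 0xF ⊕ 0x8 = 0x7.
P4: T = 0x5, S = E(K, T) = 0x9; 0xA ⊕ 0x9 = 0x3.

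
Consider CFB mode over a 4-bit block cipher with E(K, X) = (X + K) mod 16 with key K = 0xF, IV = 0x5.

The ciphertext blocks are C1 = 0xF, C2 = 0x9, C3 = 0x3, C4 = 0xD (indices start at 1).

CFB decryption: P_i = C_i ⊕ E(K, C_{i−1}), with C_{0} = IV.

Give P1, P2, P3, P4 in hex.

P1 = 0xB, P2 = 0x7, P3 = 0xB, P4 = 0xF

P1: E(K, 0x5) = 0x4; 0xF ⊕ 0x4 = 0xB.
P2: E(K, 0xF) = 0xE; 0x9 ⊕ 0xE = 0x7.
P3: E(K, 0x9) = 0x8; 0x3 ⊕ 0x8 = 0xB.
P4: E(K, 0x3) = 0x2; 0xD ⊕ 0x2 = 0xF.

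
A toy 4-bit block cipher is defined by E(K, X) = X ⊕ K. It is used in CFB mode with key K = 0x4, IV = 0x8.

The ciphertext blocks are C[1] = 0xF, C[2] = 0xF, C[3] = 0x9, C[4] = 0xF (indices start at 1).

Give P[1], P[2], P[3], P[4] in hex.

P[1] = 0x3, P[2] = 0x4, P[3] = 0x2, P[4] = 0x2

CFB decryption: P_i = C_i ⊕ E(K, C_{i−1}), with C_{0} = IV.
P[1]: E(K, 0x8) = 0xC; 0xF ⊕ 0xC = 0x3.
P[2]: E(K, 0xF) = 0xB; 0xF ⊕ 0xB = 0x4.
P[3]: E(K, 0xF) = 0xB; 0x9 ⊕ 0xB = 0x2.
P[4]: E(K, 0x9) = 0xD; 0xF ⊕ 0xD = 0x2.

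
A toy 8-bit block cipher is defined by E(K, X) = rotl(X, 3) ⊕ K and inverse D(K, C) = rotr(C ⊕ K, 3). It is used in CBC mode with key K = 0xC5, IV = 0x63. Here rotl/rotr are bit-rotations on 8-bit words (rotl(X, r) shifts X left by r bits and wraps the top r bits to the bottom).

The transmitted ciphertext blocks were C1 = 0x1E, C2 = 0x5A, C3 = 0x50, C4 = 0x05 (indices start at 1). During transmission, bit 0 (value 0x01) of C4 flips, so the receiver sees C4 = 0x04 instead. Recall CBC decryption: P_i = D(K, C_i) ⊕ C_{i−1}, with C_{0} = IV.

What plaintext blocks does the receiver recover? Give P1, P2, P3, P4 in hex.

Only C4 changed, to 0x04. In CBC, a change in C_i garbles P_i and flips the same bit in P_{i+1}. Decrypting the received ciphertext:
P1: D(K, 0x1E) = 0x7B; 0x7B ⊕ 0x63 = 0x18.
P2: D(K, 0x5A) = 0xF3; 0xF3 ⊕ 0x1E = 0xED.
P3: D(K, 0x50) = 0xB2; 0xB2 ⊕ 0x5A = 0xE8.
P4: D(K, 0x04) = 0x38; 0x38 ⊕ 0x50 = 0x68.
Blocks that differ from the original plaintext: P4.

P1 = 0x18, P2 = 0xED, P3 = 0xE8, P4 = 0x68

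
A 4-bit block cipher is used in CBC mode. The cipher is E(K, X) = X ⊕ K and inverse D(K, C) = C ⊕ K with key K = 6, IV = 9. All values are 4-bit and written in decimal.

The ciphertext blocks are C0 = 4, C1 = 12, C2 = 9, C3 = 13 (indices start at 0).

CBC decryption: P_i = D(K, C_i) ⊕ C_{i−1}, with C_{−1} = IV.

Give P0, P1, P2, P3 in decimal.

P0: D(K, 4) = 2; 2 ⊕ 9 = 11.
P1: D(K, 12) = 10; 10 ⊕ 4 = 14.
P2: D(K, 9) = 15; 15 ⊕ 12 = 3.
P3: D(K, 13) = 11; 11 ⊕ 9 = 2.

P0 = 11, P1 = 14, P2 = 3, P3 = 2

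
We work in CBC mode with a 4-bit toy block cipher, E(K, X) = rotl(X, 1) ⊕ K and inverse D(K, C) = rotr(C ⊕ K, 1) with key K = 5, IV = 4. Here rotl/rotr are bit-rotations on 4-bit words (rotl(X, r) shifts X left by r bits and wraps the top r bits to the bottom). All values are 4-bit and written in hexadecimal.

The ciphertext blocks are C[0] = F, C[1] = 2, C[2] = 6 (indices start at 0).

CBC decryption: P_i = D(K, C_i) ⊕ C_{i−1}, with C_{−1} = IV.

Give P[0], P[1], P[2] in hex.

P[0]: D(K, F) = 5; 5 ⊕ 4 = 1.
P[1]: D(K, 2) = B; B ⊕ F = 4.
P[2]: D(K, 6) = 9; 9 ⊕ 2 = B.

P[0] = 1, P[1] = 4, P[2] = B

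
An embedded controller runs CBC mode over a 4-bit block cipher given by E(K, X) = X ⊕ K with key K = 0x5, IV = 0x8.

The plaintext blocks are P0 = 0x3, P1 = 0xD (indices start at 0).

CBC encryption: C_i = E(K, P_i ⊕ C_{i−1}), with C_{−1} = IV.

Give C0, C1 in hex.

C0: P0 ⊕ 0x8 = 0xB; E(K, 0xB) = 0xE.
C1: P1 ⊕ 0xE = 0x3; E(K, 0x3) = 0x6.

C0 = 0xE, C1 = 0x6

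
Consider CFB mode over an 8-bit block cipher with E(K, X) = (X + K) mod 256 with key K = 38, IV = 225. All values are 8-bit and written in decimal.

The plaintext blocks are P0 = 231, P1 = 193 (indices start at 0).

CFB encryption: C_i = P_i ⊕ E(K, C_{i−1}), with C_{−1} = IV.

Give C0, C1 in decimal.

C0: E(K, 225) = 7; 231 ⊕ 7 = 224.
C1: E(K, 224) = 6; 193 ⊕ 6 = 199.

C0 = 224, C1 = 199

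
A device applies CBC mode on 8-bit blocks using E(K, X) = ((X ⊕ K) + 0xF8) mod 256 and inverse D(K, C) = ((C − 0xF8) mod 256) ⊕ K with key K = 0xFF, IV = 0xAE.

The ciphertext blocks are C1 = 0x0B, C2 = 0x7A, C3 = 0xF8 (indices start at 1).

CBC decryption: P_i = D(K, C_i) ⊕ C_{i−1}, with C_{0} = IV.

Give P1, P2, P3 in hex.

P1 = 0x42, P2 = 0x76, P3 = 0x85

P1: D(K, 0x0B) = 0xEC; 0xEC ⊕ 0xAE = 0x42.
P2: D(K, 0x7A) = 0x7D; 0x7D ⊕ 0x0B = 0x76.
P3: D(K, 0xF8) = 0xFF; 0xFF ⊕ 0x7A = 0x85.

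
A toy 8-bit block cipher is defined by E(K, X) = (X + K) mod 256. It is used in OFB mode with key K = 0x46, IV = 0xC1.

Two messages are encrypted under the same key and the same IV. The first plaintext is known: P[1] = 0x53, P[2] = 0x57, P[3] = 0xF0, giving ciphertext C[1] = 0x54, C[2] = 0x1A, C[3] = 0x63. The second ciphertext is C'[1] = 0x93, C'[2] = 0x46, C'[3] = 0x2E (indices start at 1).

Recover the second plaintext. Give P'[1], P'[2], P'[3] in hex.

P'[1] = 0x94, P'[2] = 0x0B, P'[3] = 0xBD

In OFB with a reused IV, both messages share the same keystream S_i, so C_i ⊕ C'_i = P_i ⊕ P'_i and thus P'_i = P_i ⊕ C_i ⊕ C'_i.
P'[1]: 0x53 ⊕ 0x54 ⊕ 0x93 = 0x94.
P'[2]: 0x57 ⊕ 0x1A ⊕ 0x46 = 0x0B.
P'[3]: 0xF0 ⊕ 0x63 ⊕ 0x2E = 0xBD.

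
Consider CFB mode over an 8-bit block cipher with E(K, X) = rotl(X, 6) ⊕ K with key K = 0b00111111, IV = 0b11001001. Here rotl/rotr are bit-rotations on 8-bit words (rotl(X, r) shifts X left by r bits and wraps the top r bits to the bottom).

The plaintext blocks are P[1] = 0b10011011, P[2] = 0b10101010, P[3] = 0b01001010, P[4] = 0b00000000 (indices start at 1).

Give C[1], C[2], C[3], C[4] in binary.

C[1] = 0b11010110, C[2] = 0b00100000, C[3] = 0b01111101, C[4] = 0b01100000

CFB encryption: C_i = P_i ⊕ E(K, C_{i−1}), with C_{0} = IV.
C[1]: E(K, 0b11001001) = 0b01001101; 0b10011011 ⊕ 0b01001101 = 0b11010110.
C[2]: E(K, 0b11010110) = 0b10001010; 0b10101010 ⊕ 0b10001010 = 0b00100000.
C[3]: E(K, 0b00100000) = 0b00110111; 0b01001010 ⊕ 0b00110111 = 0b01111101.
C[4]: E(K, 0b01111101) = 0b01100000; 0b00000000 ⊕ 0b01100000 = 0b01100000.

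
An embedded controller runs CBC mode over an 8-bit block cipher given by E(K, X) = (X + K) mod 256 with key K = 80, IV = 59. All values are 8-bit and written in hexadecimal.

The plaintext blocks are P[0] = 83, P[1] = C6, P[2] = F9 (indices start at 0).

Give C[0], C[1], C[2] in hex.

CBC encryption: C_i = E(K, P_i ⊕ C_{i−1}), with C_{−1} = IV.
C[0]: P[0] ⊕ 59 = DA; E(K, DA) = 5A.
C[1]: P[1] ⊕ 5A = 9C; E(K, 9C) = 1C.
C[2]: P[2] ⊕ 1C = E5; E(K, E5) = 65.

C[0] = 5A, C[1] = 1C, C[2] = 65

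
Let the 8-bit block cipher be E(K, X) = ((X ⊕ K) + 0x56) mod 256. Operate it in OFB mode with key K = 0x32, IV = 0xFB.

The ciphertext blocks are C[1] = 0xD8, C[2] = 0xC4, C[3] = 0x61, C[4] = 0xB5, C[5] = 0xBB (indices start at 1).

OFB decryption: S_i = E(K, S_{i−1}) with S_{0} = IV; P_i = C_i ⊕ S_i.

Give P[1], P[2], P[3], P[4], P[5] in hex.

P[1] = 0xC7, P[2] = 0x47, P[3] = 0x66, P[4] = 0x3E, P[5] = 0xB4

P[1]: S = E(K, 0xFB) = 0x1F; 0xD8 ⊕ 0x1F = 0xC7.
P[2]: S = E(K, 0x1F) = 0x83; 0xC4 ⊕ 0x83 = 0x47.
P[3]: S = E(K, 0x83) = 0x07; 0x61 ⊕ 0x07 = 0x66.
P[4]: S = E(K, 0x07) = 0x8B; 0xB5 ⊕ 0x8B = 0x3E.
P[5]: S = E(K, 0x8B) = 0x0F; 0xBB ⊕ 0x0F = 0xB4.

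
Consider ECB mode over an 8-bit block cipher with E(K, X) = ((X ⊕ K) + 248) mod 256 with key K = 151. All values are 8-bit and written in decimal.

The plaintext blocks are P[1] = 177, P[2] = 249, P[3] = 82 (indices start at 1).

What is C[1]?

ECB encryption: C_i = E(K, P_i).
C[1]: E(K, 177) = 30.

C[1] = 30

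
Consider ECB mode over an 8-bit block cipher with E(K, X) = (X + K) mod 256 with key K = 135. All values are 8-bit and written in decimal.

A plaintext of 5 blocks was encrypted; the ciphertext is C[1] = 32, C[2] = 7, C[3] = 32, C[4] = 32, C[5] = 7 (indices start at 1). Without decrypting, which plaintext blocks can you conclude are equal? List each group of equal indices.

P[1] = P[3] = P[4]; P[2] = P[5]

ECB encrypts each block independently with the same key, so equal ciphertext blocks imply equal plaintext blocks.
C[1] = C[3] = C[4] = 32, so P[1] = P[3] = P[4].
C[2] = C[5] = 7, so P[2] = P[5].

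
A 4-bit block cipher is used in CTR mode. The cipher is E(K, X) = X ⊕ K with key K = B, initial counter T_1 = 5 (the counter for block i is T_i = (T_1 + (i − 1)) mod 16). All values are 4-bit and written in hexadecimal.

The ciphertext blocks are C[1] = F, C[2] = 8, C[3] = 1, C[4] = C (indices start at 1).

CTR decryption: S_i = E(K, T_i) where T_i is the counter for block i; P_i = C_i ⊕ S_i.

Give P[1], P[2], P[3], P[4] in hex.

P[1]: T = 5, S = E(K, T) = E; F ⊕ E = 1.
P[2]: T = 6, S = E(K, T) = D; 8 ⊕ D = 5.
P[3]: T = 7, S = E(K, T) = C; 1 ⊕ C = D.
P[4]: T = 8, S = E(K, T) = 3; C ⊕ 3 = F.

P[1] = 1, P[2] = 5, P[3] = D, P[4] = F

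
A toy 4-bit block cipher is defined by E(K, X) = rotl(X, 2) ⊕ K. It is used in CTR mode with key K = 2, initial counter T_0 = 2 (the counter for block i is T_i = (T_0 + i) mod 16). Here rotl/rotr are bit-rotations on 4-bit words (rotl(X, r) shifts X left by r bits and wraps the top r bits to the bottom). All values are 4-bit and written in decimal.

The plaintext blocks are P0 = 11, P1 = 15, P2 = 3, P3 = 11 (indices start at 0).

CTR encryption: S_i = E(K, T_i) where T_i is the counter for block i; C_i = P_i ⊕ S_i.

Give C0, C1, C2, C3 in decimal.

C0: T = 2, S = E(K, T) = 10; 11 ⊕ 10 = 1.
C1: T = 3, S = E(K, T) = 14; 15 ⊕ 14 = 1.
C2: T = 4, S = E(K, T) = 3; 3 ⊕ 3 = 0.
C3: T = 5, S = E(K, T) = 7; 11 ⊕ 7 = 12.

C0 = 1, C1 = 1, C2 = 0, C3 = 12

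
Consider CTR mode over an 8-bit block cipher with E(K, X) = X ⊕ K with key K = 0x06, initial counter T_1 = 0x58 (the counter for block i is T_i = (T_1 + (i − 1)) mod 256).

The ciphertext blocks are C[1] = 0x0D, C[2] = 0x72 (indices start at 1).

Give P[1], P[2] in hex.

P[1] = 0x53, P[2] = 0x2D

CTR decryption: S_i = E(K, T_i) where T_i is the counter for block i; P_i = C_i ⊕ S_i.
P[1]: T = 0x58, S = E(K, T) = 0x5E; 0x0D ⊕ 0x5E = 0x53.
P[2]: T = 0x59, S = E(K, T) = 0x5F; 0x72 ⊕ 0x5F = 0x2D.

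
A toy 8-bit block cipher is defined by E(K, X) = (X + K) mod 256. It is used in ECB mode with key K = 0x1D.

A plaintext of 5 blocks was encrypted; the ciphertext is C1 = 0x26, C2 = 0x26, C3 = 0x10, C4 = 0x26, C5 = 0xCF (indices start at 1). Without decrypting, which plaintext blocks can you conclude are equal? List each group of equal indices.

ECB encrypts each block independently with the same key, so equal ciphertext blocks imply equal plaintext blocks.
C1 = C2 = C4 = 0x26, so P1 = P2 = P4.

P1 = P2 = P4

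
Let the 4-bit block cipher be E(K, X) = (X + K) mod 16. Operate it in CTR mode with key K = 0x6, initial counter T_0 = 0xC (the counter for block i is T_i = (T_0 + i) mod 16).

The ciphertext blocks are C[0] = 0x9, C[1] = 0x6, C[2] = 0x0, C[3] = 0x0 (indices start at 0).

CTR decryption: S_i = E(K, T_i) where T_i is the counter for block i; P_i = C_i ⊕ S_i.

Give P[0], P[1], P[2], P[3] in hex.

P[0]: T = 0xC, S = E(K, T) = 0x2; 0x9 ⊕ 0x2 = 0xB.
P[1]: T = 0xD, S = E(K, T) = 0x3; 0x6 ⊕ 0x3 = 0x5.
P[2]: T = 0xE, S = E(K, T) = 0x4; 0x0 ⊕ 0x4 = 0x4.
P[3]: T = 0xF, S = E(K, T) = 0x5; 0x0 ⊕ 0x5 = 0x5.

P[0] = 0xB, P[1] = 0x5, P[2] = 0x4, P[3] = 0x5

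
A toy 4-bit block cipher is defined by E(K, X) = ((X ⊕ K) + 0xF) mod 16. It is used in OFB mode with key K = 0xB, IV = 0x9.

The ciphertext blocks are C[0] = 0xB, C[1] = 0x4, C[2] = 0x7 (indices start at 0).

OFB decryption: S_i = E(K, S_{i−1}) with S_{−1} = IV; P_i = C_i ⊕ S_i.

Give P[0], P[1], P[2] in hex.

P[0] = 0xA, P[1] = 0xD, P[2] = 0x6

P[0]: S = E(K, 0x9) = 0x1; 0xB ⊕ 0x1 = 0xA.
P[1]: S = E(K, 0x1) = 0x9; 0x4 ⊕ 0x9 = 0xD.
P[2]: S = E(K, 0x9) = 0x1; 0x7 ⊕ 0x1 = 0x6.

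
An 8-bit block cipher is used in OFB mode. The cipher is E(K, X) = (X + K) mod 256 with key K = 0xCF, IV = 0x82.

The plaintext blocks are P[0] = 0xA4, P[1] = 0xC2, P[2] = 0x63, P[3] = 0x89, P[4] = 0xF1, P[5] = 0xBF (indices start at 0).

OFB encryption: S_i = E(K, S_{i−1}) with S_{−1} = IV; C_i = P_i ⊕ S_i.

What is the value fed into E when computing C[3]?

C[0]: S = E(K, 0x82) = 0x51; 0xA4 ⊕ 0x51 = 0xF5.
C[1]: S = E(K, 0x51) = 0x20; 0xC2 ⊕ 0x20 = 0xE2.
C[2]: S = E(K, 0x20) = 0xEF; 0x63 ⊕ 0xEF = 0x8C.
C[3]: S = E(K, 0xEF) = 0xBE; 0x89 ⊕ 0xBE = 0x37.
So the input to E for block [3] is 0xEF.

0xEF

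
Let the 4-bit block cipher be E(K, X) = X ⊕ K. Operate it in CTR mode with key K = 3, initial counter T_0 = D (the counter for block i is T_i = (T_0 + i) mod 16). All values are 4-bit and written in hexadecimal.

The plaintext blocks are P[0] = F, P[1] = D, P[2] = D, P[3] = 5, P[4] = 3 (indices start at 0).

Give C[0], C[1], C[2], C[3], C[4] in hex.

CTR encryption: S_i = E(K, T_i) where T_i is the counter for block i; C_i = P_i ⊕ S_i.
C[0]: T = D, S = E(K, T) = E; F ⊕ E = 1.
C[1]: T = E, S = E(K, T) = D; D ⊕ D = 0.
C[2]: T = F, S = E(K, T) = C; D ⊕ C = 1.
C[3]: T = 0, S = E(K, T) = 3; 5 ⊕ 3 = 6.
C[4]: T = 1, S = E(K, T) = 2; 3 ⊕ 2 = 1.

C[0] = 1, C[1] = 0, C[2] = 1, C[3] = 6, C[4] = 1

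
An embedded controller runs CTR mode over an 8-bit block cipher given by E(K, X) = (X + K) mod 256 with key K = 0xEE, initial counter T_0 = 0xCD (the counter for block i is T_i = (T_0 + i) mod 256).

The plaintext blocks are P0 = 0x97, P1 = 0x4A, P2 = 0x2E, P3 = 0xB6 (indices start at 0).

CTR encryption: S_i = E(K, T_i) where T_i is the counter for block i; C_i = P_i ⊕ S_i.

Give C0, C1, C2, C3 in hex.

C0 = 0x2C, C1 = 0xF6, C2 = 0x93, C3 = 0x08

C0: T = 0xCD, S = E(K, T) = 0xBB; 0x97 ⊕ 0xBB = 0x2C.
C1: T = 0xCE, S = E(K, T) = 0xBC; 0x4A ⊕ 0xBC = 0xF6.
C2: T = 0xCF, S = E(K, T) = 0xBD; 0x2E ⊕ 0xBD = 0x93.
C3: T = 0xD0, S = E(K, T) = 0xBE; 0xB6 ⊕ 0xBE = 0x08.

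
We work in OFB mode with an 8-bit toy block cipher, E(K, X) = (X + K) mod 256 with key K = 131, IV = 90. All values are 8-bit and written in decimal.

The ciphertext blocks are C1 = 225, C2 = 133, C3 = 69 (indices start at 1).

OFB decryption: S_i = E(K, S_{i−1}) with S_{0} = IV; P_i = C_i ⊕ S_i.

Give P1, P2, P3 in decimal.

P1: S = E(K, 90) = 221; 225 ⊕ 221 = 60.
P2: S = E(K, 221) = 96; 133 ⊕ 96 = 229.
P3: S = E(K, 96) = 227; 69 ⊕ 227 = 166.

P1 = 60, P2 = 229, P3 = 166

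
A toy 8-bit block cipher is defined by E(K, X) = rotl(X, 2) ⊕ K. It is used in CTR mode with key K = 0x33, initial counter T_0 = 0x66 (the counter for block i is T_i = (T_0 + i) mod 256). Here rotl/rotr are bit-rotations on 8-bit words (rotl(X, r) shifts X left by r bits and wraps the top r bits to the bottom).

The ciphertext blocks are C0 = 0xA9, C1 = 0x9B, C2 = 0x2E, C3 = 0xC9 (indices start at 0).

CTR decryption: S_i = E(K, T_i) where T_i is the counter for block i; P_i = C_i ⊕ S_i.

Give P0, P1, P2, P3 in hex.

P0: T = 0x66, S = E(K, T) = 0xAA; 0xA9 ⊕ 0xAA = 0x03.
P1: T = 0x67, S = E(K, T) = 0xAE; 0x9B ⊕ 0xAE = 0x35.
P2: T = 0x68, S = E(K, T) = 0x92; 0x2E ⊕ 0x92 = 0xBC.
P3: T = 0x69, S = E(K, T) = 0x96; 0xC9 ⊕ 0x96 = 0x5F.

P0 = 0x03, P1 = 0x35, P2 = 0xBC, P3 = 0x5F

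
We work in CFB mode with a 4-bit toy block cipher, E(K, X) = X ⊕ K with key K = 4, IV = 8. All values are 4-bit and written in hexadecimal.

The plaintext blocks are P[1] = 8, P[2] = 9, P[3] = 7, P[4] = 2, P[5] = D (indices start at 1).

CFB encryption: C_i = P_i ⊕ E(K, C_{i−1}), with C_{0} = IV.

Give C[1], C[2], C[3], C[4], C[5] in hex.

C[1]: E(K, 8) = C; 8 ⊕ C = 4.
C[2]: E(K, 4) = 0; 9 ⊕ 0 = 9.
C[3]: E(K, 9) = D; 7 ⊕ D = A.
C[4]: E(K, A) = E; 2 ⊕ E = C.
C[5]: E(K, C) = 8; D ⊕ 8 = 5.

C[1] = 4, C[2] = 9, C[3] = A, C[4] = C, C[5] = 5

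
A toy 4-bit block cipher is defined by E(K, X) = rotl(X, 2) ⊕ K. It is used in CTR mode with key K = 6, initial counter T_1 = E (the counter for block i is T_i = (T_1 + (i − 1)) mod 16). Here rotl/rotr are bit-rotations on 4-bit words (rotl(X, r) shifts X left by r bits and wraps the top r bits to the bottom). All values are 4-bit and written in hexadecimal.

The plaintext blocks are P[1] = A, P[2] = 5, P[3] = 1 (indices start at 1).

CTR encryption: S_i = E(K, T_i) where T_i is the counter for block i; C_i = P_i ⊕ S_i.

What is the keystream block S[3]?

6

C[1]: T = E, S = E(K, T) = D; A ⊕ D = 7.
C[2]: T = F, S = E(K, T) = 9; 5 ⊕ 9 = C.
C[3]: T = 0, S = E(K, T) = 6; 1 ⊕ 6 = 7.
So S[3] = 6.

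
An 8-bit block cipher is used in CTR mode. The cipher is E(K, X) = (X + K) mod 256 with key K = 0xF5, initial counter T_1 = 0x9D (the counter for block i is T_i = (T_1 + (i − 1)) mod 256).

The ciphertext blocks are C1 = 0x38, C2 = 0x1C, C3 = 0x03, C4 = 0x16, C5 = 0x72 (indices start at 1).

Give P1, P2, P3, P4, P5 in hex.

P1 = 0xAA, P2 = 0x8F, P3 = 0x97, P4 = 0x83, P5 = 0xE4

CTR decryption: S_i = E(K, T_i) where T_i is the counter for block i; P_i = C_i ⊕ S_i.
P1: T = 0x9D, S = E(K, T) = 0x92; 0x38 ⊕ 0x92 = 0xAA.
P2: T = 0x9E, S = E(K, T) = 0x93; 0x1C ⊕ 0x93 = 0x8F.
P3: T = 0x9F, S = E(K, T) = 0x94; 0x03 ⊕ 0x94 = 0x97.
P4: T = 0xA0, S = E(K, T) = 0x95; 0x16 ⊕ 0x95 = 0x83.
P5: T = 0xA1, S = E(K, T) = 0x96; 0x72 ⊕ 0x96 = 0xE4.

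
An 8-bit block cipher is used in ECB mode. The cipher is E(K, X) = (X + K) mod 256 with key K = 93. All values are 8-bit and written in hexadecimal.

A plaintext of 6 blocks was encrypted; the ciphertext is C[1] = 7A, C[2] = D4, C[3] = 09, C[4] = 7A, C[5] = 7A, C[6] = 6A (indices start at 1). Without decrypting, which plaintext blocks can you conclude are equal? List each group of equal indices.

P[1] = P[4] = P[5]

ECB encrypts each block independently with the same key, so equal ciphertext blocks imply equal plaintext blocks.
C[1] = C[4] = C[5] = 7A, so P[1] = P[4] = P[5].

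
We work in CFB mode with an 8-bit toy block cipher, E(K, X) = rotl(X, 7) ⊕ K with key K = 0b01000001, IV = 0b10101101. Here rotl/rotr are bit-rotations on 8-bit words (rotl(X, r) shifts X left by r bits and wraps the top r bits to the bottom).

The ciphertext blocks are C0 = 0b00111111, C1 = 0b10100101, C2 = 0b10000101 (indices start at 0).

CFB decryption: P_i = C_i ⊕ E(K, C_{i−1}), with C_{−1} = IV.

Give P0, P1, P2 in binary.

P0: E(K, 0b10101101) = 0b10010111; 0b00111111 ⊕ 0b10010111 = 0b10101000.
P1: E(K, 0b00111111) = 0b11011110; 0b10100101 ⊕ 0b11011110 = 0b01111011.
P2: E(K, 0b10100101) = 0b10010011; 0b10000101 ⊕ 0b10010011 = 0b00010110.

P0 = 0b10101000, P1 = 0b01111011, P2 = 0b00010110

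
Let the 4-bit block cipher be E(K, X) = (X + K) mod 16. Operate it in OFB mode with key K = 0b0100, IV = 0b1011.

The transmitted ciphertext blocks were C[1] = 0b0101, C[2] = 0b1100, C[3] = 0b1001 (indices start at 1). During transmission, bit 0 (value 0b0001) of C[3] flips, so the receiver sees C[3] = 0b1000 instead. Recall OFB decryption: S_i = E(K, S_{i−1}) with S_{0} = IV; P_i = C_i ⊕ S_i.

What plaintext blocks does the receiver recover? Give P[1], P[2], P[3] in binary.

P[1] = 0b1010, P[2] = 0b1111, P[3] = 0b1111

Only C[3] changed, to 0b1000. In OFB, a change in C_i flips the same bit in P_i only; the keystream is unaffected. Decrypting the received ciphertext:
P[1]: S = E(K, 0b1011) = 0b1111; 0b0101 ⊕ 0b1111 = 0b1010.
P[2]: S = E(K, 0b1111) = 0b0011; 0b1100 ⊕ 0b0011 = 0b1111.
P[3]: S = E(K, 0b0011) = 0b0111; 0b1000 ⊕ 0b0111 = 0b1111.
Blocks that differ from the original plaintext: P[3].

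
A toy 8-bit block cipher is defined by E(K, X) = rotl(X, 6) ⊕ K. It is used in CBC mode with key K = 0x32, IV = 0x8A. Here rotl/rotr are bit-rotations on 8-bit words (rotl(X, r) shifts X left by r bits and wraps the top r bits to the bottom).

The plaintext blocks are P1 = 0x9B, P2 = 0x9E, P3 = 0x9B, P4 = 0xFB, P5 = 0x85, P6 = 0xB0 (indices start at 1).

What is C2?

C2 = 0x08

CBC encryption: C_i = E(K, P_i ⊕ C_{i−1}), with C_{0} = IV.
C1: P1 ⊕ 0x8A = 0x11; E(K, 0x11) = 0x76.
C2: P2 ⊕ 0x76 = 0xE8; E(K, 0xE8) = 0x08.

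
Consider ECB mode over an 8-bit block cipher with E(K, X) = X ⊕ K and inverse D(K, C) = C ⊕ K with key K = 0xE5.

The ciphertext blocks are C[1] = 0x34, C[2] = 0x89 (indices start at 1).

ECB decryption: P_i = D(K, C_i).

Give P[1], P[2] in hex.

P[1]: D(K, 0x34) = 0xD1.
P[2]: D(K, 0x89) = 0x6C.

P[1] = 0xD1, P[2] = 0x6C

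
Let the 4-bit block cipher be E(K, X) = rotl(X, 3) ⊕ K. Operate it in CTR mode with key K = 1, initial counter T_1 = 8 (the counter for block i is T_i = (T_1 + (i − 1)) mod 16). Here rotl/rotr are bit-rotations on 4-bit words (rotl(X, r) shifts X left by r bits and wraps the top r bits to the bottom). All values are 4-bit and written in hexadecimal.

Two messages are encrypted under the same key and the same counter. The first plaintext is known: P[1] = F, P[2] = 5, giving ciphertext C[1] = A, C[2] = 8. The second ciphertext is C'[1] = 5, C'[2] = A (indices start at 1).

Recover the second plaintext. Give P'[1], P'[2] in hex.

In CTR with a reused counter, both messages share the same keystream S_i, so C_i ⊕ C'_i = P_i ⊕ P'_i and thus P'_i = P_i ⊕ C_i ⊕ C'_i.
P'[1]: F ⊕ A ⊕ 5 = 0.
P'[2]: 5 ⊕ 8 ⊕ A = 7.

P'[1] = 0, P'[2] = 7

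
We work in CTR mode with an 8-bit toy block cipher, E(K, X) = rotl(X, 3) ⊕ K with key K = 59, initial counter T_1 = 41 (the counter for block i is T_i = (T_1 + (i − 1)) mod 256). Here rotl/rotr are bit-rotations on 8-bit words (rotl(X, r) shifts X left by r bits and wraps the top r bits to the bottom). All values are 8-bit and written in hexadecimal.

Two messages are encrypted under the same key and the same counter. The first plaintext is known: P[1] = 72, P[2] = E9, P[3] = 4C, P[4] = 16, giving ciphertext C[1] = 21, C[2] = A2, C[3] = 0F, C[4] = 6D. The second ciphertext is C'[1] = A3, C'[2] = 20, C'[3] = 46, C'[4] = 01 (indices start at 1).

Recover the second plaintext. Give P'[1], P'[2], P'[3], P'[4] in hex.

P'[1] = F0, P'[2] = 6B, P'[3] = 05, P'[4] = 7A

In CTR with a reused counter, both messages share the same keystream S_i, so C_i ⊕ C'_i = P_i ⊕ P'_i and thus P'_i = P_i ⊕ C_i ⊕ C'_i.
P'[1]: 72 ⊕ 21 ⊕ A3 = F0.
P'[2]: E9 ⊕ A2 ⊕ 20 = 6B.
P'[3]: 4C ⊕ 0F ⊕ 46 = 05.
P'[4]: 16 ⊕ 6D ⊕ 01 = 7A.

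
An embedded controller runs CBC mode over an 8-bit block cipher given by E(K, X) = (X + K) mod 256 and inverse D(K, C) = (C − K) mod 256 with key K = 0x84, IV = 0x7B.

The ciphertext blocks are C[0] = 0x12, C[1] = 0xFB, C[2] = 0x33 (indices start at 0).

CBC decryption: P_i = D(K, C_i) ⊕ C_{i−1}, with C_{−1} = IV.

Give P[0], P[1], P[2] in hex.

P[0]: D(K, 0x12) = 0x8E; 0x8E ⊕ 0x7B = 0xF5.
P[1]: D(K, 0xFB) = 0x77; 0x77 ⊕ 0x12 = 0x65.
P[2]: D(K, 0x33) = 0xAF; 0xAF ⊕ 0xFB = 0x54.

P[0] = 0xF5, P[1] = 0x65, P[2] = 0x54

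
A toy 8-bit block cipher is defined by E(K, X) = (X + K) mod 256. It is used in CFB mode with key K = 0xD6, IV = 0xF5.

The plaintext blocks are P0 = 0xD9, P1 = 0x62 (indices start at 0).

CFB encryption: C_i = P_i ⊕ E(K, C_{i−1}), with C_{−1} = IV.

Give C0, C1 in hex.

C0 = 0x12, C1 = 0x8A

C0: E(K, 0xF5) = 0xCB; 0xD9 ⊕ 0xCB = 0x12.
C1: E(K, 0x12) = 0xE8; 0x62 ⊕ 0xE8 = 0x8A.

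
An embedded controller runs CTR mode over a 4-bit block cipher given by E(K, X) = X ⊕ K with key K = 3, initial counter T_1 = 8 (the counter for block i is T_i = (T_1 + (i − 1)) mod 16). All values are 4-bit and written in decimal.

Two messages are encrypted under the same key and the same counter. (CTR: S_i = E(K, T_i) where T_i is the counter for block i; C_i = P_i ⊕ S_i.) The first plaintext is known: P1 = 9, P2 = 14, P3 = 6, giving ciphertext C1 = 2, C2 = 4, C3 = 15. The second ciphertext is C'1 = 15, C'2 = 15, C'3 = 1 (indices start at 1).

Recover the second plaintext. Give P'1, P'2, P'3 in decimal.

P'1 = 4, P'2 = 5, P'3 = 8

In CTR with a reused counter, both messages share the same keystream S_i, so C_i ⊕ C'_i = P_i ⊕ P'_i and thus P'_i = P_i ⊕ C_i ⊕ C'_i.
P'1: 9 ⊕ 2 ⊕ 15 = 4.
P'2: 14 ⊕ 4 ⊕ 15 = 5.
P'3: 6 ⊕ 15 ⊕ 1 = 8.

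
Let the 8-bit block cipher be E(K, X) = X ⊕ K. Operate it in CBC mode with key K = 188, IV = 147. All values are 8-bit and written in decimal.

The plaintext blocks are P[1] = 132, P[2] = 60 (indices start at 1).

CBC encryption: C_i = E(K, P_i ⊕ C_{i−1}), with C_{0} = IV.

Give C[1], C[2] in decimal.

C[1]: P[1] ⊕ 147 = 23; E(K, 23) = 171.
C[2]: P[2] ⊕ 171 = 151; E(K, 151) = 43.

C[1] = 171, C[2] = 43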